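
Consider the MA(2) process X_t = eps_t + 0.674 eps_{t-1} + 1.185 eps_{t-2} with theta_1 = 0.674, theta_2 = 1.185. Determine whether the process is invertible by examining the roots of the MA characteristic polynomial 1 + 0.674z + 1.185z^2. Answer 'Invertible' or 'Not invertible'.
\text{Not invertible}

The MA(q) characteristic polynomial is P(z) = 1 + 0.674z + 1.185z^2.
Invertibility requires all roots to lie outside the unit circle, i.e. |z| > 1 for every root.
Set 1 + (0.674) z + (1.185) z^2 = 0, i.e. a z^2 + b z + c = 0 with a = 1.185, b = 0.674, c = 1.
Discriminant D = b^2 - 4ac = (0.674)^2 - 4*(1.185)*1 = 0.454276 - (4.74) = -4.285724.
D < 0, so the roots are the complex-conjugate pair z = (-b +/- i sqrt(-D)) / (2a) = -0.2844 +/- 0.8735i.
For a conjugate pair |z|^2 = z * conj(z) = (product of roots) = c/a = 1/(1.185) = 0.843882, so |z| = sqrt(0.843882) = 0.9186 for both roots.
Moduli of all roots: 0.9186, 0.9186.
All moduli strictly greater than 1? No.
Verdict: Not invertible.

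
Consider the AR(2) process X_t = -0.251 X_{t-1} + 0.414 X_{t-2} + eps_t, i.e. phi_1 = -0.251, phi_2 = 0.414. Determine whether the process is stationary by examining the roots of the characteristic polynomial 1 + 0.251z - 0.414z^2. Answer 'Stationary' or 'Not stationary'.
\text{Stationary}

The AR(p) characteristic polynomial is P(z) = 1 + 0.251z - 0.414z^2.
Stationarity requires all roots to lie outside the unit circle, i.e. |z| > 1 for every root.
Set 1 + (0.251) z + (-0.414) z^2 = 0, i.e. a z^2 + b z + c = 0 with a = -0.414, b = 0.251, c = 1.
Discriminant D = b^2 - 4ac = (0.251)^2 - 4*(-0.414)*1 = 0.063001 - (-1.656) = 1.719001.
D >= 0, so the roots are real: z = (-b +/- sqrt(D)) / (2a) = (-0.251 +/- 1.311107) / (-0.828).
  z_1 = (-0.251 + 1.311107) / (-0.828) = -1.2803,   |z_1| = 1.2803.
  z_2 = (-0.251 - 1.311107) / (-0.828) = 1.8866,   |z_2| = 1.8866.
Moduli of all roots: 1.2803, 1.8866.
All moduli strictly greater than 1? Yes.
Verdict: Stationary.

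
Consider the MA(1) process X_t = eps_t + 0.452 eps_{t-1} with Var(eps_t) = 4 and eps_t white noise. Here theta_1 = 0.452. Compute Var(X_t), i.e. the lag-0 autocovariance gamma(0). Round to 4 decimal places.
\gamma(0) = 4.8172

For an MA(q) process X_t = eps_t + sum_i theta_i eps_{t-i} with
Var(eps_t) = sigma^2, the variance is
  gamma(0) = sigma^2 * (1 + sum_i theta_i^2).
  sum_i theta_i^2 = (0.452)^2 = 0.204304.
  gamma(0) = 4 * (1 + 0.204304) = 4 * 1.204304 = 4.817216, which rounds to 4.8172.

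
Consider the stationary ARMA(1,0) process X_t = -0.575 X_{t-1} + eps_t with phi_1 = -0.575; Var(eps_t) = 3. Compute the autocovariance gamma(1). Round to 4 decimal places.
\gamma(1) = -2.5770

Multiply the model equation by X_{t-k} and take expectations. With theta_0 = psi_0 = 1 and psi_j the MA(infinity) weights, this gives
  gamma(k) - sum_i phi_i gamma(k-i) = c_k,
  c_k = sigma^2 * sum_{j=k..q} theta_j psi_{j-k}   (c_k = 0 for k > q),
using gamma(-m) = gamma(m).
Pure AR (q = 0): c_0 = sigma^2 = 3, c_k = 0 for k >= 1.
Equations for k = 0 and k = 1 (AR order 1):
  gamma(0) = phi_1 gamma(1) + c_0
  gamma(1) = phi_1 gamma(0) + c_1
Substituting the second into the first: gamma(0) (1 - phi_1^2) = c_0 + phi_1 c_1, so
  gamma(0) = c_0 / (1 - phi_1^2) = 3 / (1 - (-0.575)^2) = 3 / 0.669375 = 4.481793.
  gamma(1) = phi_1 gamma(0) = (-0.575)(4.481793) = -2.577031.
Therefore gamma(1) = -2.5770 (to 4 decimal places).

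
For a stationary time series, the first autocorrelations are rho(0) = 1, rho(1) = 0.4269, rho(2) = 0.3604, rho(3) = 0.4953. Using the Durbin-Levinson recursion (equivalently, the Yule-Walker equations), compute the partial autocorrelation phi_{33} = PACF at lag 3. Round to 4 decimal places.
\phi_{33} = 0.3620

The PACF at lag k is phi_{kk}, the last component of the solution
to the Yule-Walker system G_k phi = r_k where
  (G_k)_{ij} = rho(|i - j|), (r_k)_i = rho(i), i,j = 1..k.
Equivalently, Durbin-Levinson gives phi_{kk} iteratively:
  phi_{11} = rho(1)
  phi_{kk} = [rho(k) - sum_{j=1..k-1} phi_{k-1,j} rho(k-j)]
            / [1 - sum_{j=1..k-1} phi_{k-1,j} rho(j)],
  phi_{k,j} = phi_{k-1,j} - phi_{kk} phi_{k-1,k-j},  j = 1..k-1.
Step k = 1:
  phi_11 = rho(1) = 0.4269.
Step k = 2:
  phi_22 = [rho(2) - phi_11 rho(1)] / [1 - phi_11 rho(1)] = [0.3604 - (0.4269)(0.4269)] / [1 - (0.4269)(0.4269)]
         = 0.17815639 / 0.81775639 = 0.21786.
  Update: phi_21 = phi_11 - phi_22 phi_11 = 0.4269 - (0.21786)(0.4269) = 0.333896.
Step k = 3:
  phi_33 = [rho(3) - phi_21 rho(2) - phi_22 rho(1)] / [1 - phi_21 rho(1) - phi_22 rho(2)]
    numerator   = 0.4953 - (0.333896)(0.3604) - (0.21786)(0.4269) = 0.28195961
    denominator = 1 - (0.333896)(0.4269) - (0.21786)(0.3604) = 0.77894324
  phi_33 = 0.28195961 / 0.77894324 = 0.362.
Therefore phi_{33} = 0.3620.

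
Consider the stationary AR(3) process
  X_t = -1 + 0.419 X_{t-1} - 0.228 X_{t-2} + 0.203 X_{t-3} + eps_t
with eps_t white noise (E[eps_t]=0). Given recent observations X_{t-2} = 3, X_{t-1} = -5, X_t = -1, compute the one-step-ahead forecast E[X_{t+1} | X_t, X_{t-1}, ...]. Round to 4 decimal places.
E[X_{t+1} \mid \mathcal F_t] = 0.3300

For an AR(p) model X_t = c + sum_i phi_i X_{t-i} + eps_t, the
one-step-ahead conditional mean is
  E[X_{t+1} | X_t, ...] = c + sum_i phi_i X_{t+1-i}.
Substitute known values:
  E[X_{t+1} | ...] = -1 + (0.419) * (-1) + (-0.228) * (-5) + (0.203) * (3)
                   = 0.3300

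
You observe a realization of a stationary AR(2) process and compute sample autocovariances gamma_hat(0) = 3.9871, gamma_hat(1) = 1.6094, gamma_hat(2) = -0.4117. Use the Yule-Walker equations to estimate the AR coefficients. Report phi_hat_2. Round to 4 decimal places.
\hat\phi_{2} = -0.3180

The Yule-Walker equations for an AR(p) process read, in matrix form,
  Gamma_p phi = r_p,   with   (Gamma_p)_{ij} = gamma(|i - j|),
                       (r_p)_i = gamma(i),   i,j = 1..p.
Substitute the sample gammas (Toeplitz matrix and right-hand side of size 2):
  Gamma_p = [[3.9871, 1.6094], [1.6094, 3.9871]]
  r_p     = [1.6094, -0.4117]
Written out:
  3.9871 phi_1 + 1.6094 phi_2 = 1.6094
  1.6094 phi_1 + 3.9871 phi_2 = -0.4117
Solve by Cramer's rule:
  det = gamma(0)^2 - gamma(1)^2 = (3.9871)^2 - (1.6094)^2 = 15.89696641 - 2.59016836 = 13.30679805
  phi_hat_1 = [gamma(1) gamma(0) - gamma(1) gamma(2)] / det = [(1.6094)(3.9871) - (1.6094)(-0.4117)] / 13.30679805 = 7.07942872 / 13.30679805 = 0.532
  phi_hat_2 = [gamma(0) gamma(2) - gamma(1)^2] / det = [(3.9871)(-0.4117) - (1.6094)^2] / 13.30679805 = -4.23165743 / 13.30679805 = -0.318
So phi_hat = [0.5320, -0.3180].
Therefore phi_hat_2 = -0.3180.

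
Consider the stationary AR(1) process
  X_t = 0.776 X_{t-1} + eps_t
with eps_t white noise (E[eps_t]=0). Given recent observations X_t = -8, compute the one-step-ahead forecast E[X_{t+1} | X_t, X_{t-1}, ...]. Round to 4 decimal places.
E[X_{t+1} \mid \mathcal F_t] = -6.2080

For an AR(p) model X_t = c + sum_i phi_i X_{t-i} + eps_t, the
one-step-ahead conditional mean is
  E[X_{t+1} | X_t, ...] = c + sum_i phi_i X_{t+1-i}.
Substitute known values:
  E[X_{t+1} | ...] = (0.776) * (-8)
                   = -6.2080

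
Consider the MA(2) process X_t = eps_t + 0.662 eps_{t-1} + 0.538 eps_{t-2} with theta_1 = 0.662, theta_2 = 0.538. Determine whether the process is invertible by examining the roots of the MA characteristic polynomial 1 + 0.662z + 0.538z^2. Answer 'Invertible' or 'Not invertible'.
\text{Invertible}

The MA(q) characteristic polynomial is P(z) = 1 + 0.662z + 0.538z^2.
Invertibility requires all roots to lie outside the unit circle, i.e. |z| > 1 for every root.
Set 1 + (0.662) z + (0.538) z^2 = 0, i.e. a z^2 + b z + c = 0 with a = 0.538, b = 0.662, c = 1.
Discriminant D = b^2 - 4ac = (0.662)^2 - 4*(0.538)*1 = 0.438244 - (2.152) = -1.713756.
D < 0, so the roots are the complex-conjugate pair z = (-b +/- i sqrt(-D)) / (2a) = -0.6152 +/- 1.2166i.
For a conjugate pair |z|^2 = z * conj(z) = (product of roots) = c/a = 1/(0.538) = 1.858736, so |z| = sqrt(1.858736) = 1.3634 for both roots.
Moduli of all roots: 1.3634, 1.3634.
All moduli strictly greater than 1? Yes.
Verdict: Invertible.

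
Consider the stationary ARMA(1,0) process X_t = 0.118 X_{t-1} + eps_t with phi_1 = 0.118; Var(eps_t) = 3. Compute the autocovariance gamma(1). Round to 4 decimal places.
\gamma(1) = 0.3590

Multiply the model equation by X_{t-k} and take expectations. With theta_0 = psi_0 = 1 and psi_j the MA(infinity) weights, this gives
  gamma(k) - sum_i phi_i gamma(k-i) = c_k,
  c_k = sigma^2 * sum_{j=k..q} theta_j psi_{j-k}   (c_k = 0 for k > q),
using gamma(-m) = gamma(m).
Pure AR (q = 0): c_0 = sigma^2 = 3, c_k = 0 for k >= 1.
Equations for k = 0 and k = 1 (AR order 1):
  gamma(0) = phi_1 gamma(1) + c_0
  gamma(1) = phi_1 gamma(0) + c_1
Substituting the second into the first: gamma(0) (1 - phi_1^2) = c_0 + phi_1 c_1, so
  gamma(0) = c_0 / (1 - phi_1^2) = 3 / (1 - (0.118)^2) = 3 / 0.986076 = 3.042362.
  gamma(1) = phi_1 gamma(0) = (0.118)(3.042362) = 0.358999.
Therefore gamma(1) = 0.3590 (to 4 decimal places).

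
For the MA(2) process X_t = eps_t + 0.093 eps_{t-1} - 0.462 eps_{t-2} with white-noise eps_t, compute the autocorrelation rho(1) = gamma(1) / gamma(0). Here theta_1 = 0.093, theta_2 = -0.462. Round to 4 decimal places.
\rho(1) = 0.0409

For an MA(q) process with theta_0 = 1, the autocovariance is
  gamma(k) = sigma^2 * sum_{i=0..q-k} theta_i * theta_{i+k},
and rho(k) = gamma(k) / gamma(0). Sigma^2 cancels.
  numerator   = (1)*(0.093) + (0.093)*(-0.462) = 0.050034.
  denominator = (1)^2 + (0.093)^2 + (-0.462)^2 = 1.222093.
  rho(1) = 0.050034 / 1.222093 = 0.0409.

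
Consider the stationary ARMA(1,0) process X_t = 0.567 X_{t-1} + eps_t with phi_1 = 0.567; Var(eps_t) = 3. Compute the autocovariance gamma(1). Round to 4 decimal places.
\gamma(1) = 2.5070

Multiply the model equation by X_{t-k} and take expectations. With theta_0 = psi_0 = 1 and psi_j the MA(infinity) weights, this gives
  gamma(k) - sum_i phi_i gamma(k-i) = c_k,
  c_k = sigma^2 * sum_{j=k..q} theta_j psi_{j-k}   (c_k = 0 for k > q),
using gamma(-m) = gamma(m).
Pure AR (q = 0): c_0 = sigma^2 = 3, c_k = 0 for k >= 1.
Equations for k = 0 and k = 1 (AR order 1):
  gamma(0) = phi_1 gamma(1) + c_0
  gamma(1) = phi_1 gamma(0) + c_1
Substituting the second into the first: gamma(0) (1 - phi_1^2) = c_0 + phi_1 c_1, so
  gamma(0) = c_0 / (1 - phi_1^2) = 3 / (1 - (0.567)^2) = 3 / 0.678511 = 4.421446.
  gamma(1) = phi_1 gamma(0) = (0.567)(4.421446) = 2.50696.
Therefore gamma(1) = 2.5070 (to 4 decimal places).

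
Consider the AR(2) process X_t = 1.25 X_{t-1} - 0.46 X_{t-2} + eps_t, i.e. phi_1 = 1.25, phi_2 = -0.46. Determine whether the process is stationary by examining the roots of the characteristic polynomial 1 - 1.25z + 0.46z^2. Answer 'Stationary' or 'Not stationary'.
\text{Stationary}

The AR(p) characteristic polynomial is P(z) = 1 - 1.25z + 0.46z^2.
Stationarity requires all roots to lie outside the unit circle, i.e. |z| > 1 for every root.
Set 1 + (-1.25) z + (0.46) z^2 = 0, i.e. a z^2 + b z + c = 0 with a = 0.46, b = -1.25, c = 1.
Discriminant D = b^2 - 4ac = (-1.25)^2 - 4*(0.46)*1 = 1.5625 - (1.84) = -0.2775.
D < 0, so the roots are the complex-conjugate pair z = (-b +/- i sqrt(-D)) / (2a) = 1.3587 +/- 0.5726i.
For a conjugate pair |z|^2 = z * conj(z) = (product of roots) = c/a = 1/(0.46) = 2.173913, so |z| = sqrt(2.173913) = 1.4744 for both roots.
Moduli of all roots: 1.4744, 1.4744.
All moduli strictly greater than 1? Yes.
Verdict: Stationary.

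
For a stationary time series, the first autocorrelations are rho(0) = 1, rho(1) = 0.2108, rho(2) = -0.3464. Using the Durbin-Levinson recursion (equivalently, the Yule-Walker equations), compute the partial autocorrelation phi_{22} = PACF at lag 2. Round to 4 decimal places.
\phi_{22} = -0.4090

The PACF at lag k is phi_{kk}, the last component of the solution
to the Yule-Walker system G_k phi = r_k where
  (G_k)_{ij} = rho(|i - j|), (r_k)_i = rho(i), i,j = 1..k.
Equivalently, Durbin-Levinson gives phi_{kk} iteratively:
  phi_{11} = rho(1)
  phi_{kk} = [rho(k) - sum_{j=1..k-1} phi_{k-1,j} rho(k-j)]
            / [1 - sum_{j=1..k-1} phi_{k-1,j} rho(j)],
  phi_{k,j} = phi_{k-1,j} - phi_{kk} phi_{k-1,k-j},  j = 1..k-1.
Step k = 1:
  phi_11 = rho(1) = 0.2108.
Step k = 2:
  phi_22 = [rho(2) - phi_11 rho(1)] / [1 - phi_11 rho(1)] = [-0.3464 - (0.2108)(0.2108)] / [1 - (0.2108)(0.2108)]
         = -0.39083664 / 0.95556336 = -0.409.
Therefore phi_{22} = -0.4090.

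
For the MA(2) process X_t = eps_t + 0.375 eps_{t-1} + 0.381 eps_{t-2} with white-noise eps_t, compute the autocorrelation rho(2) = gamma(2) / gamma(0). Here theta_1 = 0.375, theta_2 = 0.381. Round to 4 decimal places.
\rho(2) = 0.2963

For an MA(q) process with theta_0 = 1, the autocovariance is
  gamma(k) = sigma^2 * sum_{i=0..q-k} theta_i * theta_{i+k},
and rho(k) = gamma(k) / gamma(0). Sigma^2 cancels.
  numerator   = (1)*(0.381) = 0.381.
  denominator = (1)^2 + (0.375)^2 + (0.381)^2 = 1.285786.
  rho(2) = 0.381 / 1.285786 = 0.2963.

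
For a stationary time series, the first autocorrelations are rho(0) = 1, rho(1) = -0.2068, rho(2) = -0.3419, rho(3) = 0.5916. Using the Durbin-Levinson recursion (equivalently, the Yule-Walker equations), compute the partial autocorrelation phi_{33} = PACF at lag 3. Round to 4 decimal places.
\phi_{33} = 0.5100

The PACF at lag k is phi_{kk}, the last component of the solution
to the Yule-Walker system G_k phi = r_k where
  (G_k)_{ij} = rho(|i - j|), (r_k)_i = rho(i), i,j = 1..k.
Equivalently, Durbin-Levinson gives phi_{kk} iteratively:
  phi_{11} = rho(1)
  phi_{kk} = [rho(k) - sum_{j=1..k-1} phi_{k-1,j} rho(k-j)]
            / [1 - sum_{j=1..k-1} phi_{k-1,j} rho(j)],
  phi_{k,j} = phi_{k-1,j} - phi_{kk} phi_{k-1,k-j},  j = 1..k-1.
Step k = 1:
  phi_11 = rho(1) = -0.2068.
Step k = 2:
  phi_22 = [rho(2) - phi_11 rho(1)] / [1 - phi_11 rho(1)] = [-0.3419 - (-0.2068)(-0.2068)] / [1 - (-0.2068)(-0.2068)]
         = -0.38466624 / 0.95723376 = -0.401852.
  Update: phi_21 = phi_11 - phi_22 phi_11 = -0.2068 - (-0.401852)(-0.2068) = -0.289903.
Step k = 3:
  phi_33 = [rho(3) - phi_21 rho(2) - phi_22 rho(1)] / [1 - phi_21 rho(1) - phi_22 rho(2)]
    numerator   = 0.5916 - (-0.289903)(-0.3419) - (-0.401852)(-0.2068) = 0.40937919
    denominator = 1 - (-0.289903)(-0.2068) - (-0.401852)(-0.3419) = 0.80265489
  phi_33 = 0.40937919 / 0.80265489 = 0.51.
Therefore phi_{33} = 0.5100.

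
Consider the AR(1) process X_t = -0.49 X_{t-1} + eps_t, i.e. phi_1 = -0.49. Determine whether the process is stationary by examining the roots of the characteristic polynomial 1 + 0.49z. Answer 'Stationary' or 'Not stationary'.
\text{Stationary}

The AR(p) characteristic polynomial is P(z) = 1 + 0.49z.
Stationarity requires all roots to lie outside the unit circle, i.e. |z| > 1 for every root.
This is linear in z: 1 + (0.49) z = 0  =>  z = -1/(0.49) = -2.040816,  |z| = 2.040816.
Moduli of all roots: 2.0408.
All moduli strictly greater than 1? Yes.
Verdict: Stationary.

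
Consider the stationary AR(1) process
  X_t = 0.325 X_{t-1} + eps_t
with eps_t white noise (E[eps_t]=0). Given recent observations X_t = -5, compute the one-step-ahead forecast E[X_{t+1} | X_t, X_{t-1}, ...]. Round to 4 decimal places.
E[X_{t+1} \mid \mathcal F_t] = -1.6250

For an AR(p) model X_t = c + sum_i phi_i X_{t-i} + eps_t, the
one-step-ahead conditional mean is
  E[X_{t+1} | X_t, ...] = c + sum_i phi_i X_{t+1-i}.
Substitute known values:
  E[X_{t+1} | ...] = (0.325) * (-5)
                   = -1.6250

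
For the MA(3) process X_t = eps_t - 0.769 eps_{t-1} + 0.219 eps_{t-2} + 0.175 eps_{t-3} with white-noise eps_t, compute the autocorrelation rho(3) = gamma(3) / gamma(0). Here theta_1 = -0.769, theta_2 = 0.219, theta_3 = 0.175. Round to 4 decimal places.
\rho(3) = 0.1048

For an MA(q) process with theta_0 = 1, the autocovariance is
  gamma(k) = sigma^2 * sum_{i=0..q-k} theta_i * theta_{i+k},
and rho(k) = gamma(k) / gamma(0). Sigma^2 cancels.
  numerator   = (1)*(0.175) = 0.175.
  denominator = (1)^2 + (-0.769)^2 + (0.219)^2 + (0.175)^2 = 1.669947.
  rho(3) = 0.175 / 1.669947 = 0.1048.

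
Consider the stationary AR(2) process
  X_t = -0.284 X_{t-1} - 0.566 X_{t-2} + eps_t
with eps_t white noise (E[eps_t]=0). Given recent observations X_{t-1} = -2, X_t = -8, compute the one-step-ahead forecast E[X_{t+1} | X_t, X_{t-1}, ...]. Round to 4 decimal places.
E[X_{t+1} \mid \mathcal F_t] = 3.4040

For an AR(p) model X_t = c + sum_i phi_i X_{t-i} + eps_t, the
one-step-ahead conditional mean is
  E[X_{t+1} | X_t, ...] = c + sum_i phi_i X_{t+1-i}.
Substitute known values:
  E[X_{t+1} | ...] = (-0.284) * (-8) + (-0.566) * (-2)
                   = 3.4040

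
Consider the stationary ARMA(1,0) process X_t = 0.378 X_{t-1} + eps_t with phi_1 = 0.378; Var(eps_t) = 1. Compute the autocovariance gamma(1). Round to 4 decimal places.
\gamma(1) = 0.4410

Multiply the model equation by X_{t-k} and take expectations. With theta_0 = psi_0 = 1 and psi_j the MA(infinity) weights, this gives
  gamma(k) - sum_i phi_i gamma(k-i) = c_k,
  c_k = sigma^2 * sum_{j=k..q} theta_j psi_{j-k}   (c_k = 0 for k > q),
using gamma(-m) = gamma(m).
Pure AR (q = 0): c_0 = sigma^2 = 1, c_k = 0 for k >= 1.
Equations for k = 0 and k = 1 (AR order 1):
  gamma(0) = phi_1 gamma(1) + c_0
  gamma(1) = phi_1 gamma(0) + c_1
Substituting the second into the first: gamma(0) (1 - phi_1^2) = c_0 + phi_1 c_1, so
  gamma(0) = c_0 / (1 - phi_1^2) = 1 / (1 - (0.378)^2) = 1 / 0.857116 = 1.166703.
  gamma(1) = phi_1 gamma(0) = (0.378)(1.166703) = 0.441014.
Therefore gamma(1) = 0.4410 (to 4 decimal places).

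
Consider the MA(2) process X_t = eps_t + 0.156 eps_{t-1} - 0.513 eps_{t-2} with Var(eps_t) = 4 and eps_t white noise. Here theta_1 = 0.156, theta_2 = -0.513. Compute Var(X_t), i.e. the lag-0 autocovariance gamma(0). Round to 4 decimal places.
\gamma(0) = 5.1500

For an MA(q) process X_t = eps_t + sum_i theta_i eps_{t-i} with
Var(eps_t) = sigma^2, the variance is
  gamma(0) = sigma^2 * (1 + sum_i theta_i^2).
  sum_i theta_i^2 = (0.156)^2 + (-0.513)^2 = 0.024336 + 0.263169 = 0.287505.
  gamma(0) = 4 * (1 + 0.287505) = 4 * 1.287505 = 5.15002, which rounds to 5.1500.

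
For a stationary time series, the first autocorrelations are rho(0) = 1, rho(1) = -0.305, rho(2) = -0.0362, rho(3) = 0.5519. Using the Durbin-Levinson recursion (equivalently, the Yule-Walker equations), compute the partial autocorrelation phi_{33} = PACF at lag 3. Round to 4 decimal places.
\phi_{33} = 0.5580

The PACF at lag k is phi_{kk}, the last component of the solution
to the Yule-Walker system G_k phi = r_k where
  (G_k)_{ij} = rho(|i - j|), (r_k)_i = rho(i), i,j = 1..k.
Equivalently, Durbin-Levinson gives phi_{kk} iteratively:
  phi_{11} = rho(1)
  phi_{kk} = [rho(k) - sum_{j=1..k-1} phi_{k-1,j} rho(k-j)]
            / [1 - sum_{j=1..k-1} phi_{k-1,j} rho(j)],
  phi_{k,j} = phi_{k-1,j} - phi_{kk} phi_{k-1,k-j},  j = 1..k-1.
Step k = 1:
  phi_11 = rho(1) = -0.305.
Step k = 2:
  phi_22 = [rho(2) - phi_11 rho(1)] / [1 - phi_11 rho(1)] = [-0.0362 - (-0.305)(-0.305)] / [1 - (-0.305)(-0.305)]
         = -0.129225 / 0.906975 = -0.142479.
  Update: phi_21 = phi_11 - phi_22 phi_11 = -0.305 - (-0.142479)(-0.305) = -0.348456.
Step k = 3:
  phi_33 = [rho(3) - phi_21 rho(2) - phi_22 rho(1)] / [1 - phi_21 rho(1) - phi_22 rho(2)]
    numerator   = 0.5519 - (-0.348456)(-0.0362) - (-0.142479)(-0.305) = 0.49582976
    denominator = 1 - (-0.348456)(-0.305) - (-0.142479)(-0.0362) = 0.88856314
  phi_33 = 0.49582976 / 0.88856314 = 0.558.
Therefore phi_{33} = 0.5580.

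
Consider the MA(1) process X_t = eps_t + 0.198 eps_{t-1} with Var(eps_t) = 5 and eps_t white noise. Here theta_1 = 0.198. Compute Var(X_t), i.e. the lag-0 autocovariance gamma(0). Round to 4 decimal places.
\gamma(0) = 5.1960

For an MA(q) process X_t = eps_t + sum_i theta_i eps_{t-i} with
Var(eps_t) = sigma^2, the variance is
  gamma(0) = sigma^2 * (1 + sum_i theta_i^2).
  sum_i theta_i^2 = (0.198)^2 = 0.039204.
  gamma(0) = 5 * (1 + 0.039204) = 5 * 1.039204 = 5.19602, which rounds to 5.1960.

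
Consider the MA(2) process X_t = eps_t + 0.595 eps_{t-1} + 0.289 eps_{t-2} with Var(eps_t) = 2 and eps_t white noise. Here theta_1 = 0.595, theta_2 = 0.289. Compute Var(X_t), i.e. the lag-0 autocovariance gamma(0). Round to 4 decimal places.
\gamma(0) = 2.8751

For an MA(q) process X_t = eps_t + sum_i theta_i eps_{t-i} with
Var(eps_t) = sigma^2, the variance is
  gamma(0) = sigma^2 * (1 + sum_i theta_i^2).
  sum_i theta_i^2 = (0.595)^2 + (0.289)^2 = 0.354025 + 0.083521 = 0.437546.
  gamma(0) = 2 * (1 + 0.437546) = 2 * 1.437546 = 2.875092, which rounds to 2.8751.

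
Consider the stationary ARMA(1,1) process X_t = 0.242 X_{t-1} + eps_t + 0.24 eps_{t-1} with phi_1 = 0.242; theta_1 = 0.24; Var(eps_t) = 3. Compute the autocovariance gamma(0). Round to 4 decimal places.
\gamma(0) = 3.7403

Multiply the model equation by X_{t-k} and take expectations. With theta_0 = psi_0 = 1 and psi_j the MA(infinity) weights, this gives
  gamma(k) - sum_i phi_i gamma(k-i) = c_k,
  c_k = sigma^2 * sum_{j=k..q} theta_j psi_{j-k}   (c_k = 0 for k > q),
using gamma(-m) = gamma(m).
psi-weights needed (psi_j = theta_j + sum_i phi_i psi_{j-i}):
  psi_1 = theta_1 + phi_1 = 0.24 + (0.242) = 0.482
Right-hand sides:
  c_0 = sigma^2 (1 + theta_1 psi_1) = 3 * (1 + (0.24)(0.482)) = 3 * 1.11568 = 3.34704
  c_1 = sigma^2 theta_1 = 3 * (0.24) = 0.72
  c_2 = 0
Equations for k = 0 and k = 1 (AR order 1):
  gamma(0) = phi_1 gamma(1) + c_0
  gamma(1) = phi_1 gamma(0) + c_1
Substituting the second into the first: gamma(0) (1 - phi_1^2) = c_0 + phi_1 c_1, so
  gamma(0) = (c_0 + phi_1 c_1) / (1 - phi_1^2) = (3.34704 + (0.242)(0.72)) / (1 - (0.242)^2) = 3.52128 / 0.941436 = 3.740329.
Therefore gamma(0) = 3.7403 (to 4 decimal places).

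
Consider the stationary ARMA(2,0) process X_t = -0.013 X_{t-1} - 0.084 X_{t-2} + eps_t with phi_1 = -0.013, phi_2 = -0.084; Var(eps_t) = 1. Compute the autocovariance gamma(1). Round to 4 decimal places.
\gamma(1) = -0.0121

Multiply the model equation by X_{t-k} and take expectations. With theta_0 = psi_0 = 1 and psi_j the MA(infinity) weights, this gives
  gamma(k) - sum_i phi_i gamma(k-i) = c_k,
  c_k = sigma^2 * sum_{j=k..q} theta_j psi_{j-k}   (c_k = 0 for k > q),
using gamma(-m) = gamma(m).
Pure AR (q = 0): c_0 = sigma^2 = 1, c_k = 0 for k >= 1.
Equations for k = 0, 1, 2 (AR order 2, c_2 = 0):
  (E0) gamma(0) = phi_1 gamma(1) + phi_2 gamma(2) + c_0
  (E1) gamma(1) = phi_1 gamma(0) + phi_2 gamma(1) + c_1
  (E2) gamma(2) = phi_1 gamma(1) + phi_2 gamma(0)
From (E1): gamma(1) = A gamma(0) + B with
  A = phi_1 / (1 - phi_2) = -0.013 / 1.084 = -0.011993,   B = c_1 / (1 - phi_2) = 0 / 1.084 = 0.
Insert (E2) into (E0): gamma(0) (1 - phi_2^2) = phi_1 (1 + phi_2) gamma(1) + c_0.
  phi_1 (1 + phi_2) = (-0.013)(0.916) = -0.011908,   1 - phi_2^2 = 0.992944.
Replace gamma(1) by A gamma(0) + B and collect gamma(0):
  gamma(0) [0.992944 - (-0.011908)(-0.011993)] = c_0 = 1
  gamma(0) * 0.992801 = 1
  gamma(0) = 1 / 0.992801 = 1.007251.
  gamma(1) = A gamma(0) = (-0.011993)(1.007251) = -0.01208.
Therefore gamma(1) = -0.0121 (to 4 decimal places).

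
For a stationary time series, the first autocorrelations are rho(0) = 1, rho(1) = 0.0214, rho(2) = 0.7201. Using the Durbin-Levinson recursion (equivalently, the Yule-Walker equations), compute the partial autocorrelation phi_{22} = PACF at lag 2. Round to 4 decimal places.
\phi_{22} = 0.7200

The PACF at lag k is phi_{kk}, the last component of the solution
to the Yule-Walker system G_k phi = r_k where
  (G_k)_{ij} = rho(|i - j|), (r_k)_i = rho(i), i,j = 1..k.
Equivalently, Durbin-Levinson gives phi_{kk} iteratively:
  phi_{11} = rho(1)
  phi_{kk} = [rho(k) - sum_{j=1..k-1} phi_{k-1,j} rho(k-j)]
            / [1 - sum_{j=1..k-1} phi_{k-1,j} rho(j)],
  phi_{k,j} = phi_{k-1,j} - phi_{kk} phi_{k-1,k-j},  j = 1..k-1.
Step k = 1:
  phi_11 = rho(1) = 0.0214.
Step k = 2:
  phi_22 = [rho(2) - phi_11 rho(1)] / [1 - phi_11 rho(1)] = [0.7201 - (0.0214)(0.0214)] / [1 - (0.0214)(0.0214)]
         = 0.71964204 / 0.99954204 = 0.72.
Therefore phi_{22} = 0.7200.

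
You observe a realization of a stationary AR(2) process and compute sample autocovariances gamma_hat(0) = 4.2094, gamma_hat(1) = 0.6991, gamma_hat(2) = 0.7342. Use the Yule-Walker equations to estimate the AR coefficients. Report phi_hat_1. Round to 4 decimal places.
\hat\phi_{1} = 0.1410

The Yule-Walker equations for an AR(p) process read, in matrix form,
  Gamma_p phi = r_p,   with   (Gamma_p)_{ij} = gamma(|i - j|),
                       (r_p)_i = gamma(i),   i,j = 1..p.
Substitute the sample gammas (Toeplitz matrix and right-hand side of size 2):
  Gamma_p = [[4.2094, 0.6991], [0.6991, 4.2094]]
  r_p     = [0.6991, 0.7342]
Written out:
  4.2094 phi_1 + 0.6991 phi_2 = 0.6991
  0.6991 phi_1 + 4.2094 phi_2 = 0.7342
Solve by Cramer's rule:
  det = gamma(0)^2 - gamma(1)^2 = (4.2094)^2 - (0.6991)^2 = 17.71904836 - 0.48874081 = 17.23030755
  phi_hat_1 = [gamma(1) gamma(0) - gamma(1) gamma(2)] / det = [(0.6991)(4.2094) - (0.6991)(0.7342)] / 17.23030755 = 2.42951232 / 17.23030755 = 0.141
  phi_hat_2 = [gamma(0) gamma(2) - gamma(1)^2] / det = [(4.2094)(0.7342) - (0.6991)^2] / 17.23030755 = 2.60180067 / 17.23030755 = 0.151
So phi_hat = [0.1410, 0.1510].
Therefore phi_hat_1 = 0.1410.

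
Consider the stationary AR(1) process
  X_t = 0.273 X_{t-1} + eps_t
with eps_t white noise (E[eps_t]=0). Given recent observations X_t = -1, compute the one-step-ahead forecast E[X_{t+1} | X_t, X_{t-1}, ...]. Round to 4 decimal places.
E[X_{t+1} \mid \mathcal F_t] = -0.2730

For an AR(p) model X_t = c + sum_i phi_i X_{t-i} + eps_t, the
one-step-ahead conditional mean is
  E[X_{t+1} | X_t, ...] = c + sum_i phi_i X_{t+1-i}.
Substitute known values:
  E[X_{t+1} | ...] = (0.273) * (-1)
                   = -0.2730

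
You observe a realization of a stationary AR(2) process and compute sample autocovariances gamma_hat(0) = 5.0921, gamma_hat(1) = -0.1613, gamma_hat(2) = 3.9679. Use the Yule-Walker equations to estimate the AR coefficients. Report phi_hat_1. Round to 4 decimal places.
\hat\phi_{1} = -0.0070

The Yule-Walker equations for an AR(p) process read, in matrix form,
  Gamma_p phi = r_p,   with   (Gamma_p)_{ij} = gamma(|i - j|),
                       (r_p)_i = gamma(i),   i,j = 1..p.
Substitute the sample gammas (Toeplitz matrix and right-hand side of size 2):
  Gamma_p = [[5.0921, -0.1613], [-0.1613, 5.0921]]
  r_p     = [-0.1613, 3.9679]
Written out:
  5.0921 phi_1 - 0.1613 phi_2 = -0.1613
  -0.1613 phi_1 + 5.0921 phi_2 = 3.9679
Solve by Cramer's rule:
  det = gamma(0)^2 - gamma(1)^2 = (5.0921)^2 - (-0.1613)^2 = 25.92948241 - 0.02601769 = 25.90346472
  phi_hat_1 = [gamma(1) gamma(0) - gamma(1) gamma(2)] / det = [(-0.1613)(5.0921) - (-0.1613)(3.9679)] / 25.90346472 = -0.18133346 / 25.90346472 = -0.007
  phi_hat_2 = [gamma(0) gamma(2) - gamma(1)^2] / det = [(5.0921)(3.9679) - (-0.1613)^2] / 25.90346472 = 20.1789259 / 25.90346472 = 0.779
So phi_hat = [-0.0070, 0.7790].
Therefore phi_hat_1 = -0.0070.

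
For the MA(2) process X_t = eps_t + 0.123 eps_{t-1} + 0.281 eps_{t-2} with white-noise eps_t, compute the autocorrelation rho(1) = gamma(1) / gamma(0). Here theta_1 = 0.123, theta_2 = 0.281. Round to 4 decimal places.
\rho(1) = 0.1440

For an MA(q) process with theta_0 = 1, the autocovariance is
  gamma(k) = sigma^2 * sum_{i=0..q-k} theta_i * theta_{i+k},
and rho(k) = gamma(k) / gamma(0). Sigma^2 cancels.
  numerator   = (1)*(0.123) + (0.123)*(0.281) = 0.157563.
  denominator = (1)^2 + (0.123)^2 + (0.281)^2 = 1.09409.
  rho(1) = 0.157563 / 1.09409 = 0.1440.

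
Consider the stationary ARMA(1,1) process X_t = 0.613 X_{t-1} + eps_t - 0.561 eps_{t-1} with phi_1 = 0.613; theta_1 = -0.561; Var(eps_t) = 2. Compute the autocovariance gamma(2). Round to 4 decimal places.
\gamma(2) = 0.0670

Multiply the model equation by X_{t-k} and take expectations. With theta_0 = psi_0 = 1 and psi_j the MA(infinity) weights, this gives
  gamma(k) - sum_i phi_i gamma(k-i) = c_k,
  c_k = sigma^2 * sum_{j=k..q} theta_j psi_{j-k}   (c_k = 0 for k > q),
using gamma(-m) = gamma(m).
psi-weights needed (psi_j = theta_j + sum_i phi_i psi_{j-i}):
  psi_1 = theta_1 + phi_1 = -0.561 + (0.613) = 0.052
Right-hand sides:
  c_0 = sigma^2 (1 + theta_1 psi_1) = 2 * (1 + (-0.561)(0.052)) = 2 * 0.970828 = 1.941656
  c_1 = sigma^2 theta_1 = 2 * (-0.561) = -1.122
  c_2 = 0
Equations for k = 0 and k = 1 (AR order 1):
  gamma(0) = phi_1 gamma(1) + c_0
  gamma(1) = phi_1 gamma(0) + c_1
Substituting the second into the first: gamma(0) (1 - phi_1^2) = c_0 + phi_1 c_1, so
  gamma(0) = (c_0 + phi_1 c_1) / (1 - phi_1^2) = (1.941656 + (0.613)(-1.122)) / (1 - (0.613)^2) = 1.25387 / 0.624231 = 2.008663.
  gamma(1) = phi_1 gamma(0) + c_1 = (0.613)(2.008663) + (-1.122) = 0.109311.
For k = 2 (> q): gamma(2) = phi_1 gamma(1) = (0.613)(0.109311) = 0.067007.
Therefore gamma(2) = 0.0670 (to 4 decimal places).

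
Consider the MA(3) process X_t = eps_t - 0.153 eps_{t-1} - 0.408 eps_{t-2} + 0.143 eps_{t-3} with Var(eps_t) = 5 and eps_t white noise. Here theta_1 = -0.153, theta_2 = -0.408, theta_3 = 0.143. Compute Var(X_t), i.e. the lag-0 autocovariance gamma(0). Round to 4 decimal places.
\gamma(0) = 6.0516

For an MA(q) process X_t = eps_t + sum_i theta_i eps_{t-i} with
Var(eps_t) = sigma^2, the variance is
  gamma(0) = sigma^2 * (1 + sum_i theta_i^2).
  sum_i theta_i^2 = (-0.153)^2 + (-0.408)^2 + (0.143)^2 = 0.023409 + 0.166464 + 0.020449 = 0.210322.
  gamma(0) = 5 * (1 + 0.210322) = 5 * 1.210322 = 6.05161, which rounds to 6.0516.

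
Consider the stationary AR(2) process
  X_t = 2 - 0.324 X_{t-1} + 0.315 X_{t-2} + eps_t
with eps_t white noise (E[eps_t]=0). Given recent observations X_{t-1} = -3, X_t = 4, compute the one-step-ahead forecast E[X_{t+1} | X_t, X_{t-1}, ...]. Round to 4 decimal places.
E[X_{t+1} \mid \mathcal F_t] = -0.2410

For an AR(p) model X_t = c + sum_i phi_i X_{t-i} + eps_t, the
one-step-ahead conditional mean is
  E[X_{t+1} | X_t, ...] = c + sum_i phi_i X_{t+1-i}.
Substitute known values:
  E[X_{t+1} | ...] = 2 + (-0.324) * (4) + (0.315) * (-3)
                   = -0.2410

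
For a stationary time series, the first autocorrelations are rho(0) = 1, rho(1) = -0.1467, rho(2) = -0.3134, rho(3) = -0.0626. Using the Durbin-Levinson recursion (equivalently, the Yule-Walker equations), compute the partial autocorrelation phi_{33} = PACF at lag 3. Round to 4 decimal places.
\phi_{33} = -0.2020

The PACF at lag k is phi_{kk}, the last component of the solution
to the Yule-Walker system G_k phi = r_k where
  (G_k)_{ij} = rho(|i - j|), (r_k)_i = rho(i), i,j = 1..k.
Equivalently, Durbin-Levinson gives phi_{kk} iteratively:
  phi_{11} = rho(1)
  phi_{kk} = [rho(k) - sum_{j=1..k-1} phi_{k-1,j} rho(k-j)]
            / [1 - sum_{j=1..k-1} phi_{k-1,j} rho(j)],
  phi_{k,j} = phi_{k-1,j} - phi_{kk} phi_{k-1,k-j},  j = 1..k-1.
Step k = 1:
  phi_11 = rho(1) = -0.1467.
Step k = 2:
  phi_22 = [rho(2) - phi_11 rho(1)] / [1 - phi_11 rho(1)] = [-0.3134 - (-0.1467)(-0.1467)] / [1 - (-0.1467)(-0.1467)]
         = -0.33492089 / 0.97847911 = -0.342287.
  Update: phi_21 = phi_11 - phi_22 phi_11 = -0.1467 - (-0.342287)(-0.1467) = -0.196914.
Step k = 3:
  phi_33 = [rho(3) - phi_21 rho(2) - phi_22 rho(1)] / [1 - phi_21 rho(1) - phi_22 rho(2)]
    numerator   = -0.0626 - (-0.196914)(-0.3134) - (-0.342287)(-0.1467) = -0.17452624
    denominator = 1 - (-0.196914)(-0.1467) - (-0.342287)(-0.3134) = 0.86383997
  phi_33 = -0.17452624 / 0.86383997 = -0.202.
Therefore phi_{33} = -0.2020.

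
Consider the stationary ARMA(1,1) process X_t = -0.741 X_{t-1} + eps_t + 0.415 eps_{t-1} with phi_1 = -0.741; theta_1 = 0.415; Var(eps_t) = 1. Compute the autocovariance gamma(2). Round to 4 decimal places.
\gamma(2) = 0.3710

Multiply the model equation by X_{t-k} and take expectations. With theta_0 = psi_0 = 1 and psi_j the MA(infinity) weights, this gives
  gamma(k) - sum_i phi_i gamma(k-i) = c_k,
  c_k = sigma^2 * sum_{j=k..q} theta_j psi_{j-k}   (c_k = 0 for k > q),
using gamma(-m) = gamma(m).
psi-weights needed (psi_j = theta_j + sum_i phi_i psi_{j-i}):
  psi_1 = theta_1 + phi_1 = 0.415 + (-0.741) = -0.326
Right-hand sides:
  c_0 = sigma^2 (1 + theta_1 psi_1) = 1 * (1 + (0.415)(-0.326)) = 1 * 0.86471 = 0.86471
  c_1 = sigma^2 theta_1 = 1 * (0.415) = 0.415
  c_2 = 0
Equations for k = 0 and k = 1 (AR order 1):
  gamma(0) = phi_1 gamma(1) + c_0
  gamma(1) = phi_1 gamma(0) + c_1
Substituting the second into the first: gamma(0) (1 - phi_1^2) = c_0 + phi_1 c_1, so
  gamma(0) = (c_0 + phi_1 c_1) / (1 - phi_1^2) = (0.86471 + (-0.741)(0.415)) / (1 - (-0.741)^2) = 0.557195 / 0.450919 = 1.235688.
  gamma(1) = phi_1 gamma(0) + c_1 = (-0.741)(1.235688) + (0.415) = -0.500644.
For k = 2 (> q): gamma(2) = phi_1 gamma(1) = (-0.741)(-0.500644) = 0.370978.
Therefore gamma(2) = 0.3710 (to 4 decimal places).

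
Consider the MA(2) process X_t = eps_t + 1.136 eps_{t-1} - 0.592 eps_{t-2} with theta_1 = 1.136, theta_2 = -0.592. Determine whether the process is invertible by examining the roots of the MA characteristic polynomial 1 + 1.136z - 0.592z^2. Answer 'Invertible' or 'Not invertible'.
\text{Not invertible}

The MA(q) characteristic polynomial is P(z) = 1 + 1.136z - 0.592z^2.
Invertibility requires all roots to lie outside the unit circle, i.e. |z| > 1 for every root.
Set 1 + (1.136) z + (-0.592) z^2 = 0, i.e. a z^2 + b z + c = 0 with a = -0.592, b = 1.136, c = 1.
Discriminant D = b^2 - 4ac = (1.136)^2 - 4*(-0.592)*1 = 1.290496 - (-2.368) = 3.658496.
D >= 0, so the roots are real: z = (-b +/- sqrt(D)) / (2a) = (-1.136 +/- 1.91272) / (-1.184).
  z_1 = (-1.136 + 1.91272) / (-1.184) = -0.656,   |z_1| = 0.656.
  z_2 = (-1.136 - 1.91272) / (-1.184) = 2.5749,   |z_2| = 2.5749.
Moduli of all roots: 0.6560, 2.5749.
All moduli strictly greater than 1? No.
Verdict: Not invertible.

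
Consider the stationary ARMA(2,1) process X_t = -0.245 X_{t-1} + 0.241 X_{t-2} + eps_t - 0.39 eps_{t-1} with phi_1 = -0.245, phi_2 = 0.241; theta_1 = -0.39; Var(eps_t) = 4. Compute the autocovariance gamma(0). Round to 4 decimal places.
\gamma(0) = 6.6552

Multiply the model equation by X_{t-k} and take expectations. With theta_0 = psi_0 = 1 and psi_j the MA(infinity) weights, this gives
  gamma(k) - sum_i phi_i gamma(k-i) = c_k,
  c_k = sigma^2 * sum_{j=k..q} theta_j psi_{j-k}   (c_k = 0 for k > q),
using gamma(-m) = gamma(m).
psi-weights needed (psi_j = theta_j + sum_i phi_i psi_{j-i}):
  psi_1 = theta_1 + phi_1 = -0.39 + (-0.245) = -0.635
Right-hand sides:
  c_0 = sigma^2 (1 + theta_1 psi_1) = 4 * (1 + (-0.39)(-0.635)) = 4 * 1.24765 = 4.9906
  c_1 = sigma^2 theta_1 = 4 * (-0.39) = -1.56
  c_2 = 0
Equations for k = 0, 1, 2 (AR order 2, c_2 = 0):
  (E0) gamma(0) = phi_1 gamma(1) + phi_2 gamma(2) + c_0
  (E1) gamma(1) = phi_1 gamma(0) + phi_2 gamma(1) + c_1
  (E2) gamma(2) = phi_1 gamma(1) + phi_2 gamma(0)
From (E1): gamma(1) = A gamma(0) + B with
  A = phi_1 / (1 - phi_2) = -0.245 / 0.759 = -0.322793,   B = c_1 / (1 - phi_2) = -1.56 / 0.759 = -2.055336.
Insert (E2) into (E0): gamma(0) (1 - phi_2^2) = phi_1 (1 + phi_2) gamma(1) + c_0.
  phi_1 (1 + phi_2) = (-0.245)(1.241) = -0.304045,   1 - phi_2^2 = 0.941919.
Replace gamma(1) by A gamma(0) + B and collect gamma(0):
  gamma(0) [0.941919 - (-0.304045)(-0.322793)] = (-0.304045)(-2.055336) + 4.9906
  gamma(0) * 0.843775 = 5.615515
  gamma(0) = 5.615515 / 0.843775 = 6.655225.
Therefore gamma(0) = 6.6552 (to 4 decimal places).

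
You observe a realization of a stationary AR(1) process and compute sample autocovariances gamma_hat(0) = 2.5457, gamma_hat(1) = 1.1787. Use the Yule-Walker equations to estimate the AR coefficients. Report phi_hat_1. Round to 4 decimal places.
\hat\phi_{1} = 0.4630

The Yule-Walker equations for an AR(p) process read, in matrix form,
  Gamma_p phi = r_p,   with   (Gamma_p)_{ij} = gamma(|i - j|),
                       (r_p)_i = gamma(i),   i,j = 1..p.
Substitute the sample gammas (Toeplitz matrix and right-hand side of size 1):
  Gamma_p = [[2.5457]]
  r_p     = [1.1787]
With p = 1 this is the single equation gamma(0) phi_1 = gamma(1):
  phi_hat_1 = gamma(1) / gamma(0) = 1.1787 / 2.5457 = 0.4630.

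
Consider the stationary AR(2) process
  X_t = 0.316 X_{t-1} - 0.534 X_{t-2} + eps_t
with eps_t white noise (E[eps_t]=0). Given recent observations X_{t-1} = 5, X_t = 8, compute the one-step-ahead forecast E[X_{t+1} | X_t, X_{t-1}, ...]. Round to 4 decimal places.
E[X_{t+1} \mid \mathcal F_t] = -0.1420

For an AR(p) model X_t = c + sum_i phi_i X_{t-i} + eps_t, the
one-step-ahead conditional mean is
  E[X_{t+1} | X_t, ...] = c + sum_i phi_i X_{t+1-i}.
Substitute known values:
  E[X_{t+1} | ...] = (0.316) * (8) + (-0.534) * (5)
                   = -0.1420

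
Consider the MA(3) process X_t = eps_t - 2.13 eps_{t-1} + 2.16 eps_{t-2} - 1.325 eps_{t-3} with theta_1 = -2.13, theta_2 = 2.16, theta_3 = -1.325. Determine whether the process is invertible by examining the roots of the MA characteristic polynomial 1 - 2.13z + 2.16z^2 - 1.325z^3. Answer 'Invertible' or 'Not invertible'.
\text{Not invertible}

The MA(q) characteristic polynomial is P(z) = 1 - 2.13z + 2.16z^2 - 1.325z^3.
Invertibility requires all roots to lie outside the unit circle, i.e. |z| > 1 for every root.
Degree 3: look for a simple real root z0 first, then factor out (1 - z/z0) and solve the remaining quadratic.
Testing z0 = 0.8: P(0.8) = 1 + (-2.13)(0.8) + (2.16)(0.8)^2 + (-1.325)(0.8)^3
  = 1 + (-1.704) + (1.3824) + (-0.6784) = 0.  So z_0 = 0.8 is a root, |z_0| = 0.8.
Divide out the factor (1 - 1.25 z) = (1 - z/z0) (since 1/z0 = 1.25):
  P(z) = (1 - 1.25 z)(1 + (-0.88) z + (1.06) z^2)
  [check: z-coef -0.88 - (1.25) = -2.13; z^2-coef 1.06 - (1.25)(-0.88) = 2.16; z^3-coef -(1.25)(1.06) = -1.325.]
Remaining roots from the quadratic factor 1 + (-0.88) z + (1.06) z^2:
  Set 1 + (-0.88) z + (1.06) z^2 = 0, i.e. a z^2 + b z + c = 0 with a = 1.06, b = -0.88, c = 1.
  Discriminant D = b^2 - 4ac = (-0.88)^2 - 4*(1.06)*1 = 0.7744 - (4.24) = -3.4656.
  D < 0, so the roots are the complex-conjugate pair z = (-b +/- i sqrt(-D)) / (2a) = 0.4151 +/- 0.8781i.
  For a conjugate pair |z|^2 = z * conj(z) = (product of roots) = c/a = 1/(1.06) = 0.943396, so |z| = sqrt(0.943396) = 0.9713 for both roots.
Moduli of all roots: 0.8000, 0.9713, 0.9713.
All moduli strictly greater than 1? No.
Verdict: Not invertible.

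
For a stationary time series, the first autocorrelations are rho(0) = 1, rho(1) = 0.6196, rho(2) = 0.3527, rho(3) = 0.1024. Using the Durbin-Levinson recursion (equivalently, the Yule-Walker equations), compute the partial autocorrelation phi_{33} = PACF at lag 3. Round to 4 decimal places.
\phi_{33} = -0.1559

The PACF at lag k is phi_{kk}, the last component of the solution
to the Yule-Walker system G_k phi = r_k where
  (G_k)_{ij} = rho(|i - j|), (r_k)_i = rho(i), i,j = 1..k.
Equivalently, Durbin-Levinson gives phi_{kk} iteratively:
  phi_{11} = rho(1)
  phi_{kk} = [rho(k) - sum_{j=1..k-1} phi_{k-1,j} rho(k-j)]
            / [1 - sum_{j=1..k-1} phi_{k-1,j} rho(j)],
  phi_{k,j} = phi_{k-1,j} - phi_{kk} phi_{k-1,k-j},  j = 1..k-1.
Step k = 1:
  phi_11 = rho(1) = 0.6196.
Step k = 2:
  phi_22 = [rho(2) - phi_11 rho(1)] / [1 - phi_11 rho(1)] = [0.3527 - (0.6196)(0.6196)] / [1 - (0.6196)(0.6196)]
         = -0.03120416 / 0.61609584 = -0.050648.
  Update: phi_21 = phi_11 - phi_22 phi_11 = 0.6196 - (-0.050648)(0.6196) = 0.650982.
Step k = 3:
  phi_33 = [rho(3) - phi_21 rho(2) - phi_22 rho(1)] / [1 - phi_21 rho(1) - phi_22 rho(2)]
    numerator   = 0.1024 - (0.650982)(0.3527) - (-0.050648)(0.6196) = -0.09581958
    denominator = 1 - (0.650982)(0.6196) - (-0.050648)(0.3527) = 0.6145154
  phi_33 = -0.09581958 / 0.6145154 = -0.1559.
Therefore phi_{33} = -0.1559.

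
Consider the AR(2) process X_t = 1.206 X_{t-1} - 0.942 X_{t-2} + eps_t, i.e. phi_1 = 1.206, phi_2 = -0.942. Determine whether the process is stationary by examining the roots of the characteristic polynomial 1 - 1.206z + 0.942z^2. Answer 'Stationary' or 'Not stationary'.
\text{Stationary}

The AR(p) characteristic polynomial is P(z) = 1 - 1.206z + 0.942z^2.
Stationarity requires all roots to lie outside the unit circle, i.e. |z| > 1 for every root.
Set 1 + (-1.206) z + (0.942) z^2 = 0, i.e. a z^2 + b z + c = 0 with a = 0.942, b = -1.206, c = 1.
Discriminant D = b^2 - 4ac = (-1.206)^2 - 4*(0.942)*1 = 1.454436 - (3.768) = -2.313564.
D < 0, so the roots are the complex-conjugate pair z = (-b +/- i sqrt(-D)) / (2a) = 0.6401 +/- 0.8073i.
For a conjugate pair |z|^2 = z * conj(z) = (product of roots) = c/a = 1/(0.942) = 1.061571, so |z| = sqrt(1.061571) = 1.0303 for both roots.
Moduli of all roots: 1.0303, 1.0303.
All moduli strictly greater than 1? Yes.
Verdict: Stationary.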